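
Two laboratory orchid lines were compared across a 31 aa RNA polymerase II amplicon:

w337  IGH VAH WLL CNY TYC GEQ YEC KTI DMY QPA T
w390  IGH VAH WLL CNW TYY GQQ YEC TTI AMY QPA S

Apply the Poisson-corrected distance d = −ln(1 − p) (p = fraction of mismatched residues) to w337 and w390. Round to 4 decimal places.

0.2151

Mismatches occur at site 12 (Y↔W), site 15 (C↔Y), site 17 (E↔Q), site 22 (K↔T), site 25 (D↔A), site 31 (T↔S).
p = 6/31 = 0.193548.
d = −ln(1 − 0.193548) = −ln(0.806452) = 0.2151.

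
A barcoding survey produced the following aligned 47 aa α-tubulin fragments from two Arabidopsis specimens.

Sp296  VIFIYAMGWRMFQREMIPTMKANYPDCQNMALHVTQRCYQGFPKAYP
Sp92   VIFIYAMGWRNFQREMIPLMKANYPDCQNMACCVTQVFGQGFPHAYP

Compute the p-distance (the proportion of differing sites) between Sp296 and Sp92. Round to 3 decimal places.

0.170

The sequences differ at positions 11 (M/N), 19 (T/L), 32 (L/C), 33 (H/C), 37 (R/V), 38 (C/F), 39 (Y/G), 44 (K/H).
There are 8 differences over 47 sites, so p = 8/47 = 0.170.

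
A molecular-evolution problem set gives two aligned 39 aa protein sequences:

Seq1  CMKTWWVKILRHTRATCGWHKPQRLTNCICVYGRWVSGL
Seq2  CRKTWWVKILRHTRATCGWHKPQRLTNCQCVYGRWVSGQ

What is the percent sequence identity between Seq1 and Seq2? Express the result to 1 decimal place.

92.3%

Differing sites — 2:M/R; 29:I/Q; 39:L/Q.
36 of the 39 sites match, so the percent identity is 36/39 × 100 = 92.3%.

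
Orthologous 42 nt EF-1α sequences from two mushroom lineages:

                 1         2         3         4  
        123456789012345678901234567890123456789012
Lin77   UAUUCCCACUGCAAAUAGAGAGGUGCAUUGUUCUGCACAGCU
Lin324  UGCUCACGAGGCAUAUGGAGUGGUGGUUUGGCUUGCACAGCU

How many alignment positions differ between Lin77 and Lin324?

14

The sequences differ at positions 2 (A/G), 3 (U/C), 6 (C/A), 8 (A/G), 9 (C/A), 10 (U/G), 14 (A/U), 17 (A/G), 21 (A/U), 26 (C/G), 27 (A/U), 31 (U/G), 32 (U/C), 33 (C/U).
That gives 14 mismatches out of 42 aligned sites, so the Hamming distance is 14.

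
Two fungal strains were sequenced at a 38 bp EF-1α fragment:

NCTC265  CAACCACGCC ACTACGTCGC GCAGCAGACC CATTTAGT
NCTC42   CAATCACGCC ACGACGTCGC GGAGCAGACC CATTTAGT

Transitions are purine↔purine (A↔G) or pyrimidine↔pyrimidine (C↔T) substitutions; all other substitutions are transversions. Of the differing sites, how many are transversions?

2

Differing sites — 4:C/T (Ti); 13:T/G (Tv); 22:C/G (Tv).
Of the 3 differences, 1 transition and 2 transversions, so the answer is 2.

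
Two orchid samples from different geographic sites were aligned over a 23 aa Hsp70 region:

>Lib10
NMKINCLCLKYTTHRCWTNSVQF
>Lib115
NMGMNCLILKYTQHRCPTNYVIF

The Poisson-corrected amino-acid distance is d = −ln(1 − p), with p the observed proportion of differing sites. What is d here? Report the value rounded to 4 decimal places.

Mismatches occur at site 3 (K→G), site 4 (I→M), site 8 (C→I), site 13 (T→Q), site 17 (W→P), site 20 (S→Y), site 22 (Q→I).
p = 7/23 = 0.304348.
d = −ln(1 − 0.304348) = −ln(0.695652) = 0.3629.

0.3629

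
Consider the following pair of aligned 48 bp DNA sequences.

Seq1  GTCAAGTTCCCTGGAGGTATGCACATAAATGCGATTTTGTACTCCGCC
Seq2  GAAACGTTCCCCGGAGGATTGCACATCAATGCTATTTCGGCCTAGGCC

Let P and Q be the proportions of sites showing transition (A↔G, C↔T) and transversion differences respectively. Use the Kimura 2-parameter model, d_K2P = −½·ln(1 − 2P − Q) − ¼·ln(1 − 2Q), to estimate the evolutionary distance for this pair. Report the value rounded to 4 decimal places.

0.3406

Mismatches occur at site 2 (T→A, transversion), site 3 (C→A, transversion), site 5 (A→C, transversion), site 12 (T→C, transition), site 18 (T→A, transversion), site 19 (A→T, transversion), site 27 (A→C, transversion), site 33 (G→T, transversion), site 38 (T→C, transition), site 40 (T→G, transversion), site 41 (A→C, transversion), site 44 (C→A, transversion), site 45 (C→G, transversion).
Of the 13 differences, 2 transitions and 11 transversions over 48 sites: P = 2/48 = 0.041667, Q = 11/48 = 0.229167.
d = −0.5·ln(0.687499) − 0.25·ln(0.541666) = −0.5·(-0.374695) − 0.25·(-0.613106) = 0.3406.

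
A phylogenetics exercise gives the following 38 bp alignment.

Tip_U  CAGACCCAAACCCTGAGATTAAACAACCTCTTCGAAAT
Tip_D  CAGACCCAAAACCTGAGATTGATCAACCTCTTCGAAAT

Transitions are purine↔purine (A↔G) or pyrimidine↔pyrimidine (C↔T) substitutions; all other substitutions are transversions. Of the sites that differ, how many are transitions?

1

Differing sites — 11:C/A (Tv); 21:A/G (Ti); 23:A/T (Tv).
Of the 3 differences, 1 transition and 2 transversions, so the answer is 1.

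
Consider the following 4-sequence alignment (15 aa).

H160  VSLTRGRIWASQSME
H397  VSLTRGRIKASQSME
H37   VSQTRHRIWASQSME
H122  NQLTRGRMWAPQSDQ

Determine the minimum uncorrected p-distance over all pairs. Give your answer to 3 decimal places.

Pairwise Hamming distances:
  H160 vs H397: 1
  H160 vs H37: 2
  H160 vs H122: 6
  H397 vs H37: 3
  H397 vs H122: 7
  H37 vs H122: 8
The smallest is 1 mismatch, between H160 and H397; p = 1/15 = 0.067.

0.067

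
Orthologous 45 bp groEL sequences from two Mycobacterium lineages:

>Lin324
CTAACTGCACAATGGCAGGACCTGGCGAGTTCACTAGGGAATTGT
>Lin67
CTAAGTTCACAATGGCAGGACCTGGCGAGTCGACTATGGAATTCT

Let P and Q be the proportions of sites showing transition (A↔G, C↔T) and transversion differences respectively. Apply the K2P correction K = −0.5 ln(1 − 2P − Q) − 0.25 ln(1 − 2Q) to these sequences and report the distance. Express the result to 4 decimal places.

The sequences differ at positions 5 (C/G, transversion), 7 (G/T, transversion), 31 (T/C, transition), 32 (C/G, transversion), 37 (G/T, transversion), 44 (G/C, transversion).
Of the 6 differences, 1 transition and 5 transversions over 45 sites: P = 1/45 = 0.022222, Q = 5/45 = 0.111111.
d = −0.5·ln(0.844445) − 0.25·ln(0.777778) = −0.5·(-0.169076) − 0.25·(-0.251314) = 0.1474.

0.1474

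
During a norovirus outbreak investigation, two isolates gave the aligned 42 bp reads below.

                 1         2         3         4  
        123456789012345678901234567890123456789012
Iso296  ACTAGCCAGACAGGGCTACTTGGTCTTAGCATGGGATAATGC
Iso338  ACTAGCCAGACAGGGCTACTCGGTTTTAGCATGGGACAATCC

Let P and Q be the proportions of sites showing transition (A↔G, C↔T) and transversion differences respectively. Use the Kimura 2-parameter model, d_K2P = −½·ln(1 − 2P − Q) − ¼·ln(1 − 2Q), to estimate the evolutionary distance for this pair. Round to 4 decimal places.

0.1034

Mismatches occur at site 21 (T↔C, transition), site 25 (C↔T, transition), site 37 (T↔C, transition), site 41 (G↔C, transversion).
Of the 4 differences, 3 transitions and 1 transversion over 42 sites: P = 3/42 = 0.071429, Q = 1/42 = 0.023810.
d = −0.5·ln(0.833332) − 0.25·ln(0.952380) = −0.5·(-0.182323) − 0.25·(-0.048791) = 0.1034.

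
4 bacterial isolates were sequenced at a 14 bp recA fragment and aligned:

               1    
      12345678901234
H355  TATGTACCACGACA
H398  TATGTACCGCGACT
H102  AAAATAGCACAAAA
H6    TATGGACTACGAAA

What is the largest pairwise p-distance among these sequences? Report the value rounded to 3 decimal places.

0.571

Pairwise Hamming distances:
  H355 vs H398: 2
  H355 vs H102: 6
  H355 vs H6: 3
  H398 vs H102: 8
  H398 vs H6: 5
  H102 vs H6: 7
The largest is 8 mismatches, between H398 and H102; p = 8/14 = 0.571.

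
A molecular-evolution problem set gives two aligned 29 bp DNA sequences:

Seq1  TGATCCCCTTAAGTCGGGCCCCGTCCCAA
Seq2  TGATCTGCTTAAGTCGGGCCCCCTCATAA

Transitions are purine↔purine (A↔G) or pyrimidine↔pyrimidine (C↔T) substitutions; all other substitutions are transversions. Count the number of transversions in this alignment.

Differing sites — 6:C/T (Ti); 7:C/G (Tv); 23:G/C (Tv); 26:C/A (Tv); 27:C/T (Ti).
Of the 5 differences, 2 transitions and 3 transversions, so the answer is 3.

3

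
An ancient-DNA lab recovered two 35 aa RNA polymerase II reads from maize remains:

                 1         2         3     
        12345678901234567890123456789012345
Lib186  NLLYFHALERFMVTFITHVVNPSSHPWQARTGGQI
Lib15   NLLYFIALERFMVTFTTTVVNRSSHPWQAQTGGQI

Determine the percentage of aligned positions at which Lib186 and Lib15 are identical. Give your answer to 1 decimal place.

Differing sites — 6:H/I; 16:I/T; 18:H/T; 22:P/R; 30:R/Q.
30 of the 35 sites match, so the percent identity is 30/35 × 100 = 85.7%.

85.7%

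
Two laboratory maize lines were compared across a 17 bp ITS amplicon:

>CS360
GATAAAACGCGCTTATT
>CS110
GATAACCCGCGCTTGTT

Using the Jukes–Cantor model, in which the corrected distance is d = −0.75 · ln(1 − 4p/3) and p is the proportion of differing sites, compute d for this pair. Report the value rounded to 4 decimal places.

Differing sites — 6:A/C; 7:A/C; 15:A/G.
p = 3/17 = 0.176471.
d = −0.75 · ln(1 − (4/3)·0.176471) = −0.75 · ln(0.764705) = −0.75 · (-0.268265) = 0.2012.

0.2012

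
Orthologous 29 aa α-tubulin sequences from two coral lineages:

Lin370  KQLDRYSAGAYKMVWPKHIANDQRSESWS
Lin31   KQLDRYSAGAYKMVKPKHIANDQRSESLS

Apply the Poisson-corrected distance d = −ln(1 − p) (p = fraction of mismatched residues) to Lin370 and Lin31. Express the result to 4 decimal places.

0.0715

Differing sites — 15:W/K; 28:W/L.
p = 2/29 = 0.068966.
d = −ln(1 − 0.068966) = −ln(0.931034) = 0.0715.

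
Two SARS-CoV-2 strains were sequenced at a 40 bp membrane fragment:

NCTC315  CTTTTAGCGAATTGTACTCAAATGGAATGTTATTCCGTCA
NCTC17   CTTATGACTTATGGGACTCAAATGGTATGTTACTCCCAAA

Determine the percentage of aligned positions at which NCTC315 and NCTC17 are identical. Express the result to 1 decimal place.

Mismatches occur at site 4 (T↔A), site 6 (A↔G), site 7 (G↔A), site 9 (G↔T), site 10 (A↔T), site 13 (T↔G), site 15 (T↔G), site 26 (A↔T), site 33 (T↔C), site 37 (G↔C), site 38 (T↔A), site 39 (C↔A).
28 of the 40 sites match, so the percent identity is 28/40 × 100 = 70.0%.

70.0%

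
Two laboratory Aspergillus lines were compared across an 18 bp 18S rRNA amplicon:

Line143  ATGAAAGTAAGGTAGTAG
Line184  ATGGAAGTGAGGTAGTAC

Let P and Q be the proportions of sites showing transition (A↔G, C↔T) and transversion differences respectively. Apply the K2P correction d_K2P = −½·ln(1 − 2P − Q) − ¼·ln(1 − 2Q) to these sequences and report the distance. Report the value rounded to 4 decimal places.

0.1922

Mismatches occur at site 4 (A→G, transition), site 9 (A→G, transition), site 18 (G→C, transversion).
Of the 3 differences, 2 transitions and 1 transversion over 18 sites: P = 2/18 = 0.111111, Q = 1/18 = 0.055556.
d = −0.5·ln(0.722222) − 0.25·ln(0.888888) = −0.5·(-0.325423) − 0.25·(-0.117784) = 0.1922.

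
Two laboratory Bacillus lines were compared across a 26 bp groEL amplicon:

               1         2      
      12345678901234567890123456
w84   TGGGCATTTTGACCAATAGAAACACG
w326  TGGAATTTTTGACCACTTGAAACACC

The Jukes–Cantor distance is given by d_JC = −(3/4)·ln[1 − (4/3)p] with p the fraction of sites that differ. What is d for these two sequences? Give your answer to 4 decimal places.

0.2758

Differing sites — 4:G/A; 5:C/A; 6:A/T; 16:A/C; 18:A/T; 26:G/C.
p = 6/26 = 0.230769.
d = −0.75 · ln(1 − (4/3)·0.230769) = −0.75 · ln(0.692308) = −0.75 · (-0.367724) = 0.2758.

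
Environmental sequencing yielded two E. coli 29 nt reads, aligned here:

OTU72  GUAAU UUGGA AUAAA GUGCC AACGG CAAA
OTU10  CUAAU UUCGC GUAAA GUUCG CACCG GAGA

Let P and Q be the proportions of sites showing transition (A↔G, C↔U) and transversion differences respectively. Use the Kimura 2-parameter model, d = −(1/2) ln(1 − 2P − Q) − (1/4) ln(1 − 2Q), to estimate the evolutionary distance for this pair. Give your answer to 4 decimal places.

The sequences differ at positions 1 (G/C, transversion), 8 (G/C, transversion), 10 (A/C, transversion), 11 (A/G, transition), 18 (G/U, transversion), 20 (C/G, transversion), 21 (A/C, transversion), 24 (G/C, transversion), 26 (C/G, transversion), 28 (A/G, transition).
Of the 10 differences, 2 transitions and 8 transversions over 29 sites: P = 2/29 = 0.068966, Q = 8/29 = 0.275862.
d = −0.5·ln(0.586206) − 0.25·ln(0.448276) = −0.5·(-0.534084) − 0.25·(-0.802346) = 0.4676.

0.4676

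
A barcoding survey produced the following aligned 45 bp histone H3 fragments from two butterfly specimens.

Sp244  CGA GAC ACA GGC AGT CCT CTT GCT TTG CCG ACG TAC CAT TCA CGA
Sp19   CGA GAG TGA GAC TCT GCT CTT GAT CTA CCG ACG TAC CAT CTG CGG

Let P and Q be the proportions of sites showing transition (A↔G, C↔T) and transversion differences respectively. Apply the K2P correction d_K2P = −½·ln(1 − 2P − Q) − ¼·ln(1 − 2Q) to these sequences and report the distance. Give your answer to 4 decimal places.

0.4075

Mismatches occur at site 6 (C↔G, transversion), site 7 (A↔T, transversion), site 8 (C↔G, transversion), site 11 (G↔A, transition), site 13 (A↔T, transversion), site 14 (G↔C, transversion), site 16 (C↔G, transversion), site 23 (C↔A, transversion), site 25 (T↔C, transition), site 27 (G↔A, transition), site 40 (T↔C, transition), site 41 (C↔T, transition), site 42 (A↔G, transition), site 45 (A↔G, transition).
Of the 14 differences, 7 transitions and 7 transversions over 45 sites: P = 7/45 = 0.155556, Q = 7/45 = 0.155556.
d = −0.5·ln(0.533332) − 0.25·ln(0.688888) = −0.5·(-0.628611) − 0.25·(-0.372677) = 0.4075.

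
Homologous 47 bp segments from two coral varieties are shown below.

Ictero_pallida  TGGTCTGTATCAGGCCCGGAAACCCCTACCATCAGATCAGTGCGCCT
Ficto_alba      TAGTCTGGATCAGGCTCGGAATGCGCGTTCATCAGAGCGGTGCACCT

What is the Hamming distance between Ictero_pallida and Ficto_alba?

12

The sequences differ at positions 2 (G/A), 8 (T/G), 16 (C/T), 22 (A/T), 23 (C/G), 25 (C/G), 27 (T/G), 28 (A/T), 29 (C/T), 37 (T/G), 39 (A/G), 44 (G/A).
That gives 12 mismatches out of 47 aligned sites, so the Hamming distance is 12.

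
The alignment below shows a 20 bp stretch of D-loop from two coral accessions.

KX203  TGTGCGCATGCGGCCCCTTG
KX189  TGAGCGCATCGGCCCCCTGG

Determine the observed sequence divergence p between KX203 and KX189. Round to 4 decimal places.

Mismatches occur at site 3 (T/A), site 10 (G/C), site 11 (C/G), site 13 (G/C), site 19 (T/G).
There are 5 differences over 20 sites, so p = 5/20 = 0.2500.

0.2500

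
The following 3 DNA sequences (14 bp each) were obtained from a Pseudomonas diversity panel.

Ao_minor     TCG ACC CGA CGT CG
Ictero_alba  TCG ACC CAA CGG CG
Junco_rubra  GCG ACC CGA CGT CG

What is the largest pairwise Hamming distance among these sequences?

3

Pairwise Hamming distances:
  Ao_minor vs Ictero_alba: 2
  Ao_minor vs Junco_rubra: 1
  Ictero_alba vs Junco_rubra: 3
The largest is 3, between Ictero_alba and Junco_rubra.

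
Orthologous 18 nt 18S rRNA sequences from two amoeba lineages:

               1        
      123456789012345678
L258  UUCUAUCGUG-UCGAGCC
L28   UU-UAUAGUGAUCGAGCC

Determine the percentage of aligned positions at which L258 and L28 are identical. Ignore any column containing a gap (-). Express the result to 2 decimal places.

Excluding the 2 gap columns leaves 16 comparable sites.
A single mismatch occurs at site 7 (C↔A).
15 of the 16 comparable sites match, so the percent identity is 15/16 × 100 = 93.75%.

93.75%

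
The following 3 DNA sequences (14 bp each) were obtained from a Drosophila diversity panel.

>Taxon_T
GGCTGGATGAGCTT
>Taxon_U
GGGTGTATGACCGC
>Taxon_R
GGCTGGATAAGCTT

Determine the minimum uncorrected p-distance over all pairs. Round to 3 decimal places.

Pairwise Hamming distances:
  Taxon_T vs Taxon_U: 5
  Taxon_T vs Taxon_R: 1
  Taxon_U vs Taxon_R: 6
The smallest is 1 mismatch, between Taxon_T and Taxon_R; p = 1/14 = 0.071.

0.071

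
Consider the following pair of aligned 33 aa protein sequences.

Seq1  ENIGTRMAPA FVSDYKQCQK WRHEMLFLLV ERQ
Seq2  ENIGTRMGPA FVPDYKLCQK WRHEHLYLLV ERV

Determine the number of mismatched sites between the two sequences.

6

The sequences differ at positions 8 (A/G), 13 (S/P), 17 (Q/L), 25 (M/H), 27 (F/Y), 33 (Q/V).
That gives 6 mismatches out of 33 aligned sites, so the Hamming distance is 6.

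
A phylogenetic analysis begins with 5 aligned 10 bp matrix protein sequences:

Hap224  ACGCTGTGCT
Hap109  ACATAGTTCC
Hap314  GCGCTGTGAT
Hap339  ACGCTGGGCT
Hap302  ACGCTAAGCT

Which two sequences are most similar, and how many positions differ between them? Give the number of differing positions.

Pairwise Hamming distances:
  Hap224 vs Hap109: 5
  Hap224 vs Hap314: 2
  Hap224 vs Hap339: 1
  Hap224 vs Hap302: 2
  Hap109 vs Hap314: 7
  Hap109 vs Hap339: 6
  Hap109 vs Hap302: 7
  Hap314 vs Hap339: 3
  Hap314 vs Hap302: 4
  Hap339 vs Hap302: 2
The smallest is 1, between Hap224 and Hap339.

1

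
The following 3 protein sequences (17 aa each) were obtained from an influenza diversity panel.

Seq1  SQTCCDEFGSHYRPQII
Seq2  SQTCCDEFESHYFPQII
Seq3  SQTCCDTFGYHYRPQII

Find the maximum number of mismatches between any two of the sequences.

4

Pairwise Hamming distances:
  Seq1 vs Seq2: 2
  Seq1 vs Seq3: 2
  Seq2 vs Seq3: 4
The largest is 4, between Seq2 and Seq3.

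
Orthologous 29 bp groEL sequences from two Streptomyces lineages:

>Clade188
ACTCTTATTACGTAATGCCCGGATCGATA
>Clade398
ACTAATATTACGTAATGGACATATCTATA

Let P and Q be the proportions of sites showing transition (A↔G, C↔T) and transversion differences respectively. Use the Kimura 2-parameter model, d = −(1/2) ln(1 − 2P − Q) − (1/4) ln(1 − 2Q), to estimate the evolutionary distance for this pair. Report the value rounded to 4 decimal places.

The sequences differ at positions 4 (C/A, transversion), 5 (T/A, transversion), 18 (C/G, transversion), 19 (C/A, transversion), 21 (G/A, transition), 22 (G/T, transversion), 26 (G/T, transversion).
Of the 7 differences, 1 transition and 6 transversions over 29 sites: P = 1/29 = 0.034483, Q = 6/29 = 0.206897.
d = −0.5·ln(0.724137) − 0.25·ln(0.586206) = −0.5·(-0.322775) − 0.25·(-0.534084) = 0.2949.

0.2949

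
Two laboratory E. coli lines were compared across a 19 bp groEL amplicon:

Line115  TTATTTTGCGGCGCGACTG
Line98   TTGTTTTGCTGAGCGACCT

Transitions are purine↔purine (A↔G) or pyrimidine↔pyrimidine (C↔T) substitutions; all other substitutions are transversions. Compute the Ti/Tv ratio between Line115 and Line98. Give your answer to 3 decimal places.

The sequences differ at positions 3 (A/G, transition), 10 (G/T, transversion), 12 (C/A, transversion), 18 (T/C, transition), 19 (G/T, transversion).
Of the 5 differences, 2 transitions and 3 transversions, so Ti/Tv = 2/3 = 0.667.

0.667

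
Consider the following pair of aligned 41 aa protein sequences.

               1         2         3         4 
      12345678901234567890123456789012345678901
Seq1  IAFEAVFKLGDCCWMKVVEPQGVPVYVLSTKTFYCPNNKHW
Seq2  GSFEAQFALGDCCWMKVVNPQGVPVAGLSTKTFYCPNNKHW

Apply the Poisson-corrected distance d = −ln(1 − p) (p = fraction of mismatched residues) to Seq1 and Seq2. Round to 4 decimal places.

0.1872

Differing sites — 1:I/G; 2:A/S; 6:V/Q; 8:K/A; 19:E/N; 26:Y/A; 27:V/G.
p = 7/41 = 0.170732.
d = −ln(1 − 0.170732) = −ln(0.829268) = 0.1872.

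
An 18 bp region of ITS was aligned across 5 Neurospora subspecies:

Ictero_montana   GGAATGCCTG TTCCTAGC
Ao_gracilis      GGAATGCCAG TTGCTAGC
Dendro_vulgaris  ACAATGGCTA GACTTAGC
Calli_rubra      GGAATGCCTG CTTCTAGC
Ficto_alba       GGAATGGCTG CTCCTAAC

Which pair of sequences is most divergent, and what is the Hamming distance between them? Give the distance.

Pairwise Hamming distances:
  Ictero_montana vs Ao_gracilis: 2
  Ictero_montana vs Dendro_vulgaris: 7
  Ictero_montana vs Calli_rubra: 2
  Ictero_montana vs Ficto_alba: 3
  Ao_gracilis vs Dendro_vulgaris: 9
  Ao_gracilis vs Calli_rubra: 3
  Ao_gracilis vs Ficto_alba: 5
  Dendro_vulgaris vs Calli_rubra: 8
  Dendro_vulgaris vs Ficto_alba: 7
  Calli_rubra vs Ficto_alba: 3
The largest is 9, between Ao_gracilis and Dendro_vulgaris.

9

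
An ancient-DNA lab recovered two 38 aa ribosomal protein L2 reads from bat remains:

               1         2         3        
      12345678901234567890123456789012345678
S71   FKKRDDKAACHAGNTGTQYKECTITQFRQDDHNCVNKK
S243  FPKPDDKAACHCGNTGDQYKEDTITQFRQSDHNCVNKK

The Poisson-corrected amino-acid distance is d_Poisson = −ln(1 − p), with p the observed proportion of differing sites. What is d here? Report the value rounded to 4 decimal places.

The sequences differ at positions 2 (K/P), 4 (R/P), 12 (A/C), 17 (T/D), 22 (C/D), 30 (D/S).
p = 6/38 = 0.157895.
d = −ln(1 − 0.157895) = −ln(0.842105) = 0.1719.

0.1719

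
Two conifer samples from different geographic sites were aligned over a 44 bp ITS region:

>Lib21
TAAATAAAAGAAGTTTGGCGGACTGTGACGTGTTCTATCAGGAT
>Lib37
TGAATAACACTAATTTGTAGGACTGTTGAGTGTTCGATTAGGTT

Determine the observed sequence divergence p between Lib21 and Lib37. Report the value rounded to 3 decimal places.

Differing sites — 2:A/G; 8:A/C; 10:G/C; 11:A/T; 13:G/A; 18:G/T; 19:C/A; 27:G/T; 28:A/G; 29:C/A; 36:T/G; 39:C/T; 43:A/T.
There are 13 differences over 44 sites, so p = 13/44 = 0.295.

0.295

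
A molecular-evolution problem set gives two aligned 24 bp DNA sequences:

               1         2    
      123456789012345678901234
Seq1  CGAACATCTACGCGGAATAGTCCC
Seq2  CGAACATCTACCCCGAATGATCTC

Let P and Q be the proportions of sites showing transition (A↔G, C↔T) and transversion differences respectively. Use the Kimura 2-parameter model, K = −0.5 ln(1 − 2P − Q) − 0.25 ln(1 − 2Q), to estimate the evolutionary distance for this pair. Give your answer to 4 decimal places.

0.2483

Mismatches occur at site 12 (G↔C, transversion), site 14 (G↔C, transversion), site 19 (A↔G, transition), site 20 (G↔A, transition), site 23 (C↔T, transition).
Of the 5 differences, 3 transitions and 2 transversions over 24 sites: P = 3/24 = 0.125000, Q = 2/24 = 0.083333.
d = −0.5·ln(0.666667) − 0.25·ln(0.833334) = −0.5·(-0.405465) − 0.25·(-0.182321) = 0.2483.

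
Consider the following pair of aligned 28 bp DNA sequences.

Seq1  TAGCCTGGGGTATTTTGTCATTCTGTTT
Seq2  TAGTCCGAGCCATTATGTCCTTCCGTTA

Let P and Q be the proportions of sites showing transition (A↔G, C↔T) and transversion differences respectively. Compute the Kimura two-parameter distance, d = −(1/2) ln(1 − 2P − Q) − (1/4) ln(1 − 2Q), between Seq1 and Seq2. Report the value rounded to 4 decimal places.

The sequences differ at positions 4 (C/T, transition), 6 (T/C, transition), 8 (G/A, transition), 10 (G/C, transversion), 11 (T/C, transition), 15 (T/A, transversion), 20 (A/C, transversion), 24 (T/C, transition), 28 (T/A, transversion).
Of the 9 differences, 5 transitions and 4 transversions over 28 sites: P = 5/28 = 0.178571, Q = 4/28 = 0.142857.
d = −0.5·ln(0.500001) − 0.25·ln(0.714286) = −0.5·(-0.693145) − 0.25·(-0.336472) = 0.4307.

0.4307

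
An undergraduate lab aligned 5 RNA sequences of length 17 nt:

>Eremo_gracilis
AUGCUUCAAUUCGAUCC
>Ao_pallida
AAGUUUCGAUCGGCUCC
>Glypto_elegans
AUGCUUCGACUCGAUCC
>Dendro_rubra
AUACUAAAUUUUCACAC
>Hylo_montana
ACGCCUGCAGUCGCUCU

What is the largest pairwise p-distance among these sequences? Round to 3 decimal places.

Pairwise Hamming distances:
  Eremo_gracilis vs Ao_pallida: 6
  Eremo_gracilis vs Glypto_elegans: 2
  Eremo_gracilis vs Dendro_rubra: 8
  Eremo_gracilis vs Hylo_montana: 7
  Ao_pallida vs Glypto_elegans: 6
  Ao_pallida vs Dendro_rubra: 13
  Ao_pallida vs Hylo_montana: 9
  Glypto_elegans vs Dendro_rubra: 10
  Glypto_elegans vs Hylo_montana: 7
  Dendro_rubra vs Hylo_montana: 14
The largest is 14 mismatches, between Dendro_rubra and Hylo_montana; p = 14/17 = 0.824.

0.824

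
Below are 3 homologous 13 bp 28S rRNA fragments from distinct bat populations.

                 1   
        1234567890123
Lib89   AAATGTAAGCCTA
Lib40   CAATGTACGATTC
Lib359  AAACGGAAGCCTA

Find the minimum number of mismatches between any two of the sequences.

2

Pairwise Hamming distances:
  Lib89 vs Lib40: 5
  Lib89 vs Lib359: 2
  Lib40 vs Lib359: 7
The smallest is 2, between Lib89 and Lib359.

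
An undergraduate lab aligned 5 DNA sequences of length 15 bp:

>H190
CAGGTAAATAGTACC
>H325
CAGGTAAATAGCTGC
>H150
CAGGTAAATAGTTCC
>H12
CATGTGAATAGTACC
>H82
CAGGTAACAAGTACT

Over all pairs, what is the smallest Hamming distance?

1

Pairwise Hamming distances:
  H190 vs H325: 3
  H190 vs H150: 1
  H190 vs H12: 2
  H190 vs H82: 3
  H325 vs H150: 2
  H325 vs H12: 5
  H325 vs H82: 6
  H150 vs H12: 3
  H150 vs H82: 4
  H12 vs H82: 5
The smallest is 1, between H190 and H150.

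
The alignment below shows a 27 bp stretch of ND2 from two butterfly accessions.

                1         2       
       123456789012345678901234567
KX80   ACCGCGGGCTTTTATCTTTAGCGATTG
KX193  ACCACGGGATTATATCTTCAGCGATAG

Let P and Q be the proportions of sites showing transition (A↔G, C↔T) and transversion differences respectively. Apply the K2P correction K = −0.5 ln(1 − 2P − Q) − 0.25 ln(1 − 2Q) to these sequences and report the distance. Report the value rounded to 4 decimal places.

Differing sites — 4:G/A (Ti); 9:C/A (Tv); 12:T/A (Tv); 19:T/C (Ti); 26:T/A (Tv).
Of the 5 differences, 2 transitions and 3 transversions over 27 sites: P = 2/27 = 0.074074, Q = 3/27 = 0.111111.
d = −0.5·ln(0.740741) − 0.25·ln(0.777778) = −0.5·(-0.300104) − 0.25·(-0.251314) = 0.2129.

0.2129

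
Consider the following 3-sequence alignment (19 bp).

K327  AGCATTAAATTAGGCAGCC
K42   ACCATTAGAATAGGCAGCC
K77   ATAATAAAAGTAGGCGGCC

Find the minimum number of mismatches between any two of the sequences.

Pairwise Hamming distances:
  K327 vs K42: 3
  K327 vs K77: 5
  K42 vs K77: 6
The smallest is 3, between K327 and K42.

3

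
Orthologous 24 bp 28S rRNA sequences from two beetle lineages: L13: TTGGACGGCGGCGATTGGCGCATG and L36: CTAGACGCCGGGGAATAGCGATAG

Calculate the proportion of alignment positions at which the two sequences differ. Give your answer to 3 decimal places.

0.375

Differing sites — 1:T/C; 3:G/A; 8:G/C; 12:C/G; 15:T/A; 17:G/A; 21:C/A; 22:A/T; 23:T/A.
There are 9 differences over 24 sites, so p = 9/24 = 0.375.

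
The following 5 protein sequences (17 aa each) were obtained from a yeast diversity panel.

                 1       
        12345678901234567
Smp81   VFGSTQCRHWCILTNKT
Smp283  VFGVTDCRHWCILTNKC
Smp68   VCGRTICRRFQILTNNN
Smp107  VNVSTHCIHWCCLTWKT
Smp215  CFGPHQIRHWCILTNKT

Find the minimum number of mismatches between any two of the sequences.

3

Pairwise Hamming distances:
  Smp81 vs Smp283: 3
  Smp81 vs Smp68: 8
  Smp81 vs Smp107: 6
  Smp81 vs Smp215: 4
  Smp283 vs Smp68: 8
  Smp283 vs Smp107: 8
  Smp283 vs Smp215: 6
  Smp68 vs Smp107: 12
  Smp68 vs Smp215: 11
  Smp107 vs Smp215: 10
The smallest is 3, between Smp81 and Smp283.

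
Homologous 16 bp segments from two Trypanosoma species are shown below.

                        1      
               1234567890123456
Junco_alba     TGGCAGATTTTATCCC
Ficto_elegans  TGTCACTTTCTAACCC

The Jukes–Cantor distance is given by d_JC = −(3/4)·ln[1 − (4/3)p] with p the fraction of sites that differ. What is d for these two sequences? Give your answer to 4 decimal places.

0.4042

Differing sites — 3:G/T; 6:G/C; 7:A/T; 10:T/C; 13:T/A.
p = 5/16 = 0.312500.
d = −0.75 · ln(1 − (4/3)·0.312500) = −0.75 · ln(0.583333) = −0.75 · (-0.538997) = 0.4042.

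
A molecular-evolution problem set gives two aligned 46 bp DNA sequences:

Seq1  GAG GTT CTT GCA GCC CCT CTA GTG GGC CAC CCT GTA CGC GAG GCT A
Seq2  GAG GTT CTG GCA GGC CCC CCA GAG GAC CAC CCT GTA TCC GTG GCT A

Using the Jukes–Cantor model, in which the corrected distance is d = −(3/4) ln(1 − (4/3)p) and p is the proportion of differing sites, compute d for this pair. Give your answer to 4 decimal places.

0.2267

The sequences differ at positions 9 (T/G), 14 (C/G), 18 (T/C), 20 (T/C), 23 (T/A), 26 (G/A), 37 (C/T), 38 (G/C), 41 (A/T).
p = 9/46 = 0.195652.
d = −0.75 · ln(1 − (4/3)·0.195652) = −0.75 · ln(0.739131) = −0.75 · (-0.302280) = 0.2267.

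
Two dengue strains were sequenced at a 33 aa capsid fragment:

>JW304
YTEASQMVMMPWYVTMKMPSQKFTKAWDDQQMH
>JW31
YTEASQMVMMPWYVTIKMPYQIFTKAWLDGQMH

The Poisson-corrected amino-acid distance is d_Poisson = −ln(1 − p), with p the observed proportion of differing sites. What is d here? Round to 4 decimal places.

The sequences differ at positions 16 (M/I), 20 (S/Y), 22 (K/I), 28 (D/L), 30 (Q/G).
p = 5/33 = 0.151515.
d = −ln(1 − 0.151515) = −ln(0.848485) = 0.1643.

0.1643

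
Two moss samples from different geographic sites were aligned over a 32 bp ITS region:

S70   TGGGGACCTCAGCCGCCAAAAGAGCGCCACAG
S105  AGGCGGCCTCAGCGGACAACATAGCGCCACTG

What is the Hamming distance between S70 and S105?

Mismatches occur at site 1 (T/A), site 4 (G/C), site 6 (A/G), site 14 (C/G), site 16 (C/A), site 20 (A/C), site 22 (G/T), site 31 (A/T).
That gives 8 mismatches out of 32 aligned sites, so the Hamming distance is 8.

8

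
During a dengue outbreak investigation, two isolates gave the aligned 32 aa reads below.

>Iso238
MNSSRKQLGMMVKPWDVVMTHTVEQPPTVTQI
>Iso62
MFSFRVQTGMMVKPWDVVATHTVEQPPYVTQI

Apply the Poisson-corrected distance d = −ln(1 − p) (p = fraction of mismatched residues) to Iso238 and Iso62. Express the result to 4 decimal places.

Differing sites — 2:N/F; 4:S/F; 6:K/V; 8:L/T; 19:M/A; 28:T/Y.
p = 6/32 = 0.187500.
d = −ln(1 − 0.187500) = −ln(0.812500) = 0.2076.

0.2076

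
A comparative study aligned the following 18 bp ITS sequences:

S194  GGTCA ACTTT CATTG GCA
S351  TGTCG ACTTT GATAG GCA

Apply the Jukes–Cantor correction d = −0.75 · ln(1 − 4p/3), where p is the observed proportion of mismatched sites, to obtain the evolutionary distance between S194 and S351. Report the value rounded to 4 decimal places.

0.2635

The sequences differ at positions 1 (G/T), 5 (A/G), 11 (C/G), 14 (T/A).
p = 4/18 = 0.222222.
d = −0.75 · ln(1 − (4/3)·0.222222) = −0.75 · ln(0.703704) = −0.75 · (-0.351397) = 0.2635.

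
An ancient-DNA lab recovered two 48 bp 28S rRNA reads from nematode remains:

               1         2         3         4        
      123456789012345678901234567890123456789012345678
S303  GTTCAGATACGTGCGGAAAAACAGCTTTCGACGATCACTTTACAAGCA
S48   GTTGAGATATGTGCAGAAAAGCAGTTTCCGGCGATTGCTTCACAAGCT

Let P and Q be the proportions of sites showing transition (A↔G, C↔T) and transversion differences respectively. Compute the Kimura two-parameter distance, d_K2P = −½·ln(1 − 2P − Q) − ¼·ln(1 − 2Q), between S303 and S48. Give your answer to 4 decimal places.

0.2913

Mismatches occur at site 4 (C/G, transversion), site 10 (C/T, transition), site 15 (G/A, transition), site 21 (A/G, transition), site 25 (C/T, transition), site 28 (T/C, transition), site 31 (A/G, transition), site 36 (C/T, transition), site 37 (A/G, transition), site 41 (T/C, transition), site 48 (A/T, transversion).
Of the 11 differences, 9 transitions and 2 transversions over 48 sites: P = 9/48 = 0.187500, Q = 2/48 = 0.041667.
d = −0.5·ln(0.583333) − 0.25·ln(0.916666) = −0.5·(-0.538997) − 0.25·(-0.087012) = 0.2913.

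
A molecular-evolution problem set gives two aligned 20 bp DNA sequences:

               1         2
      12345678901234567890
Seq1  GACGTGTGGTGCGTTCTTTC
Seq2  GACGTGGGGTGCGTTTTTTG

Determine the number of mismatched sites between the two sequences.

The sequences differ at positions 7 (T/G), 16 (C/T), 20 (C/G).
That gives 3 mismatches out of 20 aligned sites, so the Hamming distance is 3.

3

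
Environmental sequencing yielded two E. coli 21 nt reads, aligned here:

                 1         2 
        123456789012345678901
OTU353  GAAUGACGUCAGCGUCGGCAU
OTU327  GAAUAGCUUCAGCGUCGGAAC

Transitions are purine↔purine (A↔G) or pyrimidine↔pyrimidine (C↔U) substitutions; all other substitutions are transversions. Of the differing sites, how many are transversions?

2

The sequences differ at positions 5 (G/A, transition), 6 (A/G, transition), 8 (G/U, transversion), 19 (C/A, transversion), 21 (U/C, transition).
Of the 5 differences, 3 transitions and 2 transversions, so the answer is 2.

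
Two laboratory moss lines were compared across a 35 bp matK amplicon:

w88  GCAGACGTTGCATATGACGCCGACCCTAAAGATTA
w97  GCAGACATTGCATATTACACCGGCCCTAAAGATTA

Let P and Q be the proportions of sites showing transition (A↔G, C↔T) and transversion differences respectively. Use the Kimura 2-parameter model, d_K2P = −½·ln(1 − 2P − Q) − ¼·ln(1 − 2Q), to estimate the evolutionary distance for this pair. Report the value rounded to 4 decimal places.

Differing sites — 7:G/A (Ti); 16:G/T (Tv); 19:G/A (Ti); 23:A/G (Ti).
Of the 4 differences, 3 transitions and 1 transversion over 35 sites: P = 3/35 = 0.085714, Q = 1/35 = 0.028571.
d = −0.5·ln(0.800001) − 0.25·ln(0.942858) = −0.5·(-0.223142) − 0.25·(-0.058840) = 0.1263.

0.1263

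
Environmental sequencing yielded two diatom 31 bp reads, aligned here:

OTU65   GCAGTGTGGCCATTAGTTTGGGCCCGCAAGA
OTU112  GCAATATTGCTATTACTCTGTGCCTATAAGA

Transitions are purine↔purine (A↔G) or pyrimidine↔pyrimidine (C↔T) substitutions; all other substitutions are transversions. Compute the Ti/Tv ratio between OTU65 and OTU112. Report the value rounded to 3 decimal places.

2.333

Differing sites — 4:G/A (Ti); 6:G/A (Ti); 8:G/T (Tv); 11:C/T (Ti); 16:G/C (Tv); 18:T/C (Ti); 21:G/T (Tv); 25:C/T (Ti); 26:G/A (Ti); 27:C/T (Ti).
Of the 10 differences, 7 transitions and 3 transversions, so Ti/Tv = 7/3 = 2.333.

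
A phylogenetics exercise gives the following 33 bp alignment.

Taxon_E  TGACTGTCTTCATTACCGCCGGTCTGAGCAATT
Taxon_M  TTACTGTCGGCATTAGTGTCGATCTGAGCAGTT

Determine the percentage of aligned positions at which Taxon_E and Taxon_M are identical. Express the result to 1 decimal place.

The sequences differ at positions 2 (G/T), 9 (T/G), 10 (T/G), 16 (C/G), 17 (C/T), 19 (C/T), 22 (G/A), 31 (A/G).
25 of the 33 sites match, so the percent identity is 25/33 × 100 = 75.8%.

75.8%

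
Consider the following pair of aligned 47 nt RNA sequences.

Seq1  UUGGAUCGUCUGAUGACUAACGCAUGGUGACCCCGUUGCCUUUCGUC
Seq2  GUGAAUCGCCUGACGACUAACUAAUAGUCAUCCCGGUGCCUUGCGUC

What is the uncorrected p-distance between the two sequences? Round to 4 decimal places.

Mismatches occur at site 1 (U→G), site 4 (G→A), site 9 (U→C), site 14 (U→C), site 22 (G→U), site 23 (C→A), site 26 (G→A), site 29 (G→C), site 31 (C→U), site 36 (U→G), site 43 (U→G).
There are 11 differences over 47 sites, so p = 11/47 = 0.2340.

0.2340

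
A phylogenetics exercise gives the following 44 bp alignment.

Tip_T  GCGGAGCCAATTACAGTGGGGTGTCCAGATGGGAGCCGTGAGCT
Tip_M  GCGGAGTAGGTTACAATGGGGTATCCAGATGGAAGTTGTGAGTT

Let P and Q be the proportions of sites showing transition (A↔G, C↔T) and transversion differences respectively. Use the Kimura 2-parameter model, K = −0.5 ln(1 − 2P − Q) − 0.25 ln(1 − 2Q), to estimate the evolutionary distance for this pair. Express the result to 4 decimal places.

0.2943

The sequences differ at positions 7 (C/T, transition), 8 (C/A, transversion), 9 (A/G, transition), 10 (A/G, transition), 16 (G/A, transition), 23 (G/A, transition), 33 (G/A, transition), 36 (C/T, transition), 37 (C/T, transition), 43 (C/T, transition).
Of the 10 differences, 9 transitions and 1 transversion over 44 sites: P = 9/44 = 0.204545, Q = 1/44 = 0.022727.
d = −0.5·ln(0.568183) − 0.25·ln(0.954546) = −0.5·(-0.565312) − 0.25·(-0.046519) = 0.2943.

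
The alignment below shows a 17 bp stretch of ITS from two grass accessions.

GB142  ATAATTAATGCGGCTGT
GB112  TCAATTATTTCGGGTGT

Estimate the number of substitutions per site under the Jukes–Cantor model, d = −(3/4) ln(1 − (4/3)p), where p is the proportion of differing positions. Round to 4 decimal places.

0.3734

Mismatches occur at site 1 (A→T), site 2 (T→C), site 8 (A→T), site 10 (G→T), site 14 (C→G).
p = 5/17 = 0.294118.
d = −0.75 · ln(1 − (4/3)·0.294118) = −0.75 · ln(0.607843) = −0.75 · (-0.497839) = 0.3734.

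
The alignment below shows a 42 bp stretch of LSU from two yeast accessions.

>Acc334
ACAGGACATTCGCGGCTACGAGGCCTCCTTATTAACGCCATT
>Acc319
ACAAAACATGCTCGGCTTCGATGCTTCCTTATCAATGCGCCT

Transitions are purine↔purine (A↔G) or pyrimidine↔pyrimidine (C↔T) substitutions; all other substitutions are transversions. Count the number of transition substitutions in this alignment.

The sequences differ at positions 4 (G/A, transition), 5 (G/A, transition), 10 (T/G, transversion), 12 (G/T, transversion), 18 (A/T, transversion), 22 (G/T, transversion), 25 (C/T, transition), 33 (T/C, transition), 36 (C/T, transition), 39 (C/G, transversion), 40 (A/C, transversion), 41 (T/C, transition).
Of the 12 differences, 6 transitions and 6 transversions, so the answer is 6.

6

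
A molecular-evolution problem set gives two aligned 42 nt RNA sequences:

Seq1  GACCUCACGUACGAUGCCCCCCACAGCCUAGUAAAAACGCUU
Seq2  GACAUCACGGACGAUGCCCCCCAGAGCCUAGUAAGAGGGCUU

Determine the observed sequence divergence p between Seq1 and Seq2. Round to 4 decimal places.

Differing sites — 4:C/A; 10:U/G; 24:C/G; 35:A/G; 37:A/G; 38:C/G.
There are 6 differences over 42 sites, so p = 6/42 = 0.1429.

0.1429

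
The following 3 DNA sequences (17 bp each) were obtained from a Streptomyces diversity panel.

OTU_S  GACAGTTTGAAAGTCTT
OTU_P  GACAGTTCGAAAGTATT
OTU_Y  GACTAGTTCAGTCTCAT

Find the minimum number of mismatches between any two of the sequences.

2

Pairwise Hamming distances:
  OTU_S vs OTU_P: 2
  OTU_S vs OTU_Y: 8
  OTU_P vs OTU_Y: 10
The smallest is 2, between OTU_S and OTU_P.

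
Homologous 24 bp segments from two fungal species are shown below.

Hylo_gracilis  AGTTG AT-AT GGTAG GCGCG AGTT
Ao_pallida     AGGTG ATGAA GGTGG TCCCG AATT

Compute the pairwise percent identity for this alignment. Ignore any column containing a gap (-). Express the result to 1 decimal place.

73.9%

Excluding the 1 gap column leaves 23 comparable sites.
Mismatches occur at site 3 (T→G), site 10 (T→A), site 14 (A→G), site 16 (G→T), site 18 (G→C), site 22 (G→A).
17 of the 23 comparable sites match, so the percent identity is 17/23 × 100 = 73.9%.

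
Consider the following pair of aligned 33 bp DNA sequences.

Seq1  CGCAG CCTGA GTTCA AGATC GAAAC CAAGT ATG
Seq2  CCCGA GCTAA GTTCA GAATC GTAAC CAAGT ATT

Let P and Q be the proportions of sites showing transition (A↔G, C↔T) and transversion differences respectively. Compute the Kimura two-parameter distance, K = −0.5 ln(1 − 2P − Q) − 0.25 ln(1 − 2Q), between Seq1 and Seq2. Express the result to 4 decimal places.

The sequences differ at positions 2 (G/C, transversion), 4 (A/G, transition), 5 (G/A, transition), 6 (C/G, transversion), 9 (G/A, transition), 16 (A/G, transition), 17 (G/A, transition), 22 (A/T, transversion), 33 (G/T, transversion).
Of the 9 differences, 5 transitions and 4 transversions over 33 sites: P = 5/33 = 0.151515, Q = 4/33 = 0.121212.
d = −0.5·ln(0.575758) − 0.25·ln(0.757576) = −0.5·(-0.552068) − 0.25·(-0.277631) = 0.3454.

0.3454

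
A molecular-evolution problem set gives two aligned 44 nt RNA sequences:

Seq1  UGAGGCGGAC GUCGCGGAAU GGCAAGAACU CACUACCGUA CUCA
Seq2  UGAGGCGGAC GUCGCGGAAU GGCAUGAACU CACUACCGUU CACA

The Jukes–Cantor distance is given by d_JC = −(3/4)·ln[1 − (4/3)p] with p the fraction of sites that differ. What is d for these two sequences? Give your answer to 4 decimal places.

Differing sites — 25:A/U; 40:A/U; 42:U/A.
p = 3/44 = 0.068182.
d = −0.75 · ln(1 − (4/3)·0.068182) = −0.75 · ln(0.909091) = −0.75 · (-0.095310) = 0.0715.

0.0715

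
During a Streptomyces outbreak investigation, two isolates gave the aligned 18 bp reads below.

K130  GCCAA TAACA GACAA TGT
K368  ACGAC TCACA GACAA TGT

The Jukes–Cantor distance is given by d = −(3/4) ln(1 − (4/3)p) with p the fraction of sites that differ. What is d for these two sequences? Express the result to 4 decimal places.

0.2635

The sequences differ at positions 1 (G/A), 3 (C/G), 5 (A/C), 7 (A/C).
p = 4/18 = 0.222222.
d = −0.75 · ln(1 − (4/3)·0.222222) = −0.75 · ln(0.703704) = −0.75 · (-0.351397) = 0.2635.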